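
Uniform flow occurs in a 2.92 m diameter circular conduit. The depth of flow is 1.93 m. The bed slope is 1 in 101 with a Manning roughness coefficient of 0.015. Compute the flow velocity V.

For a circular section of diameter D = 2.92 m at depth y = 1.93 m, the central angle is θ = 2 arccos(1 − 2y/D) = 3.797 rad. Then A = (D²/8)(θ − sin θ) = 4.697 m² and P = Dθ/2 = 5.544 m.
Hydraulic radius R = A/P = 4.697/5.544 = 0.8472 m.
From Manning's equation, V = (1/n) R^(2/3) S^(1/2) = (1/0.015) × 0.8472^(2/3) × 0.009901^(1/2) = 5.94 m/s.

V = 5.94 m/s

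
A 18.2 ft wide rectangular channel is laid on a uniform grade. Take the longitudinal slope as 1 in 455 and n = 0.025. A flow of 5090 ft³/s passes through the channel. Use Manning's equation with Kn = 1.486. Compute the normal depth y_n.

y_n = 27.8 ft

Manning's equation rearranged: A R^(2/3) = nQ / (1.486·√S) = 0.025 × 5090 / (1.486 × √0.002198) = 1827.
At y = 24 ft: A R^(2/3) = 1537 — short.
At y = 32.2 ft: A R^(2/3) = 2164 — over.
At y = 27.8 ft: A R^(2/3) = 1826 — close enough.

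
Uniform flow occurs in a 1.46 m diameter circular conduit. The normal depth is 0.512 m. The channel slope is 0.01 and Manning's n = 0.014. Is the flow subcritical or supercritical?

For a circular section of diameter D = 1.46 m at depth y = 0.512 m, the central angle is θ = 2 arccos(1 − 2y/D) = 2.535 rad. Then A = (D²/8)(θ − sin θ) = 0.5236 m² and P = Dθ/2 = 1.851 m.
Hydraulic radius R = A/P = 0.5236/1.851 = 0.2829 m.
V = (1/n) R^(2/3) √S = (1/0.014) × 0.2829^(2/3) × √0.01 = 3.078 m/s. Hydraulic depth D_h = A/T = 0.5236/1.393 = 0.3758 m.
Froude number Fr = V/√(g·D_h) = 3.078/√(9.81×0.3758) = 1.6, which is greater than 1, so the flow is supercritical.

supercritical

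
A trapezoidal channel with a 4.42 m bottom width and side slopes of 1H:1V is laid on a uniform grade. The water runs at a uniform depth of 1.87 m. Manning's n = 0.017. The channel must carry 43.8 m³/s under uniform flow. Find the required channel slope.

With bottom width b = 4.42 m and side slope z = 1: A = (b + zy)y = (4.42 + 1×1.87)×1.87 = 11.76 m²; P = b + 2y√(1+z²) = 4.42 + 2×1.87×1.414 = 9.709 m.
Hydraulic radius R = A/P = 11.76/9.709 = 1.211 m.
From Manning's equation, S = [nQ / (1 A R^(2/3))]² = [0.017 × 43.8 / (1 × 11.76 × 1.211^(2/3))]² = 0.0031.

S = 0.0031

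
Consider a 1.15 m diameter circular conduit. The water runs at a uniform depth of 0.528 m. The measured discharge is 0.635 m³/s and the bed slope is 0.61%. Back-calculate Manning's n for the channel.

For a circular section of diameter D = 1.15 m at depth y = 0.528 m, the central angle is θ = 2 arccos(1 − 2y/D) = 2.978 rad. Then A = (D²/8)(θ − sin θ) = 0.4654 m² and P = Dθ/2 = 1.712 m.
Hydraulic radius R = A/P = 0.4654/1.712 = 0.2718 m.
Rearranging Manning's equation: n = (1/Q) A R^(2/3) S^(1/2) = (1/0.635) × 0.4654 × 0.2718^(2/3) × √0.0061 = 0.024.

n = 0.024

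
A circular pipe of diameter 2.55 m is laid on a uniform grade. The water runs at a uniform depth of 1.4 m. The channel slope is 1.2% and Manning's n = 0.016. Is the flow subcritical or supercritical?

For a circular section of diameter D = 2.55 m at depth y = 1.4 m, the central angle is θ = 2 arccos(1 − 2y/D) = 3.338 rad. Then A = (D²/8)(θ − sin θ) = 2.872 m² and P = Dθ/2 = 4.256 m.
Hydraulic radius R = A/P = 2.872/4.256 = 0.6748 m.
V = (1/n) R^(2/3) √S = (1/0.016) × 0.6748^(2/3) × √0.012 = 5.267 m/s. Hydraulic depth D_h = A/T = 2.872/2.538 = 1.132 m.
Froude number Fr = V/√(g·D_h) = 5.267/√(9.81×1.132) = 1.58, which is greater than 1, so the flow is supercritical.

supercritical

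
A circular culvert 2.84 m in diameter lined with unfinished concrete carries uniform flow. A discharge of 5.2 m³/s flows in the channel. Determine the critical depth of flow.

y_c = 0.986 m

At critical depth, Q² T / (g A³) = 1, i.e. A³/T = Q²/g = 5.2²/9.81 = 2.756.
Try y = 1.07 m: A³/T = 3.782 — high.
Try y = 0.757 m: A³/T = 0.9912 — low.
Try y = 0.986 m: A³/T = 2.76 — ≈ 2.756.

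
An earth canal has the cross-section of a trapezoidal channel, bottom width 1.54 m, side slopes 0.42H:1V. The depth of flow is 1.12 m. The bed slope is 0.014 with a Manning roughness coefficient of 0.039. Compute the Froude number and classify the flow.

With bottom width b = 1.54 m and side slope z = 0.42: A = (b + zy)y = (1.54 + 0.42×1.12)×1.12 = 2.252 m²; P = b + 2y√(1+z²) = 1.54 + 2×1.12×1.085 = 3.97 m.
Hydraulic radius R = A/P = 2.252/3.97 = 0.5672 m.
V = (1/n) R^(2/3) √S = (1/0.039) × 0.5672^(2/3) × √0.014 = 2.079 m/s. Hydraulic depth D_h = A/T = 2.252/2.481 = 0.9076 m.
Froude number Fr = V/√(g·D_h) = 2.079/√(9.81×0.9076) = 0.697, which is less than 1, so the flow is subcritical.

subcritical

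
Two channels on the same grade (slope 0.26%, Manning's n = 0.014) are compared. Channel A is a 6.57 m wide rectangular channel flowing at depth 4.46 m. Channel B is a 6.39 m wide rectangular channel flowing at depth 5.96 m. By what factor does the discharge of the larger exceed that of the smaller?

Channel A: Flow area A = b·y = 6.57 × 4.46 = 29.3 m². Wetted perimeter P = b + 2y = 6.57 + 2×4.46 = 15.49 m. Hydraulic radius R = A/P = 29.3/15.49 = 1.892 m. Q_A = (1/0.014)·29.3·1.892^(2/3)·√0.0026 = 163.2 m³/s.
Channel B: Flow area A = b·y = 6.39 × 5.96 = 38.08 m². Wetted perimeter P = b + 2y = 6.39 + 2×5.96 = 18.31 m. Hydraulic radius R = A/P = 38.08/18.31 = 2.08 m. Q_B = (1/0.014)·38.08·2.08^(2/3)·√0.0026 = 226 m³/s.
The larger discharge is 226 m³/s and the smaller is 163.2 m³/s; the ratio is 1.38.

1.38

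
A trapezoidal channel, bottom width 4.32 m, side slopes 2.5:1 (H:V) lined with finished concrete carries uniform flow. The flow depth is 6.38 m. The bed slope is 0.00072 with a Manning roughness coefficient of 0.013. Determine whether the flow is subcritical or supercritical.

subcritical

With bottom width b = 4.32 m and side slope z = 2.5: A = (b + zy)y = (4.32 + 2.5×6.38)×6.38 = 129.3 m²; P = b + 2y√(1+z²) = 4.32 + 2×6.38×2.693 = 38.68 m.
Hydraulic radius R = A/P = 129.3/38.68 = 3.344 m.
V = (1/n) R^(2/3) √S = (1/0.013) × 3.344^(2/3) × √0.00072 = 4.615 m/s. Hydraulic depth D_h = A/T = 129.3/36.22 = 3.57 m.
Froude number Fr = V/√(g·D_h) = 4.615/√(9.81×3.57) = 0.78, which is less than 1, so the flow is subcritical.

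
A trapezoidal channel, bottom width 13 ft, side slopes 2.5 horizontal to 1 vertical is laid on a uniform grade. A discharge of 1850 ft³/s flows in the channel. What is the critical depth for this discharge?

At critical depth, Q² T / (g A³) = 1, i.e. A³/T = Q²/g = 1850²/32.2 = 106300.
Trying y = 6.56 ft: A³/T = 156600 — over.
Trying y = 5.94 ft: A³/T = 106000 — close enough.

y_c = 5.94 ft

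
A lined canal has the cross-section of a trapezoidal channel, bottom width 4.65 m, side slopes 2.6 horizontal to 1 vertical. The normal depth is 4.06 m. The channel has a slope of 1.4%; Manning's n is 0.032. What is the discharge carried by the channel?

Q = 394 m³/s

With bottom width b = 4.65 m and side slope z = 2.6: A = (b + zy)y = (4.65 + 2.6×4.06)×4.06 = 61.74 m²; P = b + 2y√(1+z²) = 4.65 + 2×4.06×2.786 = 27.27 m.
Hydraulic radius R = A/P = 61.74/27.27 = 2.264 m.
Manning's equation: Q = (1/n) A R^(2/3) S^(1/2) = (1/0.032) × 61.74 × 2.264^(2/3) × 0.014^(1/2) = 394 m³/s.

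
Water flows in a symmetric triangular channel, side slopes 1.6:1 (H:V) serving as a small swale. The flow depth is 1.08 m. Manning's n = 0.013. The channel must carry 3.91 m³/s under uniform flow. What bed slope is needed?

For a triangular section with side slope z = 1.6: A = zy² = 1.6×1.08² = 1.866 m²; P = 2y√(1+z²) = 2×1.08×1.887 = 4.075 m.
Hydraulic radius R = A/P = 1.866/4.075 = 0.4579 m.
From Manning's equation, S = [nQ / (1 A R^(2/3))]² = [0.013 × 3.91 / (1 × 1.866 × 0.4579^(2/3))]² = 0.0021.

S = 0.0021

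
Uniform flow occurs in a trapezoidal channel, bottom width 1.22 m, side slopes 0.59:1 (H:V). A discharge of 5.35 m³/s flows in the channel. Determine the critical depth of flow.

At critical depth, Q² T / (g A³) = 1, i.e. A³/T = Q²/g = 5.35²/9.81 = 2.918.
Try y = 1.31 m: A³/T = 6.434 — high.
Try y = 0.75 m: A³/T = 0.9209 — low.
Try y = 1.05 m: A³/T = 2.93 — ≈ 2.918.

y_c = 1.05 m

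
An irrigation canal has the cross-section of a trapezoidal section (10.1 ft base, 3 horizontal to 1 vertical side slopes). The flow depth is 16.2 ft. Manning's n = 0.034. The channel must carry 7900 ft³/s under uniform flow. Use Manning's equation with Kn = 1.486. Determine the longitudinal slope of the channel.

With bottom width b = 10.1 ft and side slope z = 3: A = (b + zy)y = (10.1 + 3×16.2)×16.2 = 950.9 ft²; P = b + 2y√(1+z²) = 10.1 + 2×16.2×3.162 = 112.6 ft.
Hydraulic radius R = A/P = 950.9/112.6 = 8.448 ft.
From Manning's equation, S = [nQ / (1.486 A R^(2/3))]² = [0.034 × 7900 / (1.486 × 950.9 × 8.448^(2/3))]² = 0.0021.

S = 0.0021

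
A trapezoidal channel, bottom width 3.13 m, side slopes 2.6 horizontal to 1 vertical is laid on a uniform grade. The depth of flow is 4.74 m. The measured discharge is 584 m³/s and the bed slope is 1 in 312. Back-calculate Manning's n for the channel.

n = 0.013

With bottom width b = 3.13 m and side slope z = 2.6: A = (b + zy)y = (3.13 + 2.6×4.74)×4.74 = 73.25 m²; P = b + 2y√(1+z²) = 3.13 + 2×4.74×2.786 = 29.54 m.
Hydraulic radius R = A/P = 73.25/29.54 = 2.48 m.
Rearranging Manning's equation: n = (1/Q) A R^(2/3) S^(1/2) = (1/584) × 73.25 × 2.48^(2/3) × √0.003205 = 0.013.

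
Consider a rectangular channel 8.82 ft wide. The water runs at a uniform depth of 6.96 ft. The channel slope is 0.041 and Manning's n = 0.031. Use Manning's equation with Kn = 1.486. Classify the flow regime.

Flow area A = b·y = 8.82 × 6.96 = 61.39 ft². Wetted perimeter P = b + 2y = 8.82 + 2×6.96 = 22.74 ft.
Hydraulic radius R = A/P = 61.39/22.74 = 2.7 ft.
V = (1.486/n) R^(2/3) √S = (1.486/0.031) × 2.7^(2/3) × √0.041 = 18.82 ft/s. Hydraulic depth D_h = A/T = 61.39/8.82 = 6.96 ft.
Froude number Fr = V/√(g·D_h) = 18.82/√(32.2×6.96) = 1.26, which is greater than 1, so the flow is supercritical.

supercritical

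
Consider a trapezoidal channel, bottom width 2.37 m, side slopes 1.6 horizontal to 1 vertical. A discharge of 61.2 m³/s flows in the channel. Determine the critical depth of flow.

At critical depth, Q² T / (g A³) = 1, i.e. A³/T = Q²/g = 61.2²/9.81 = 381.8.
Try y = 1.97 m: A³/T = 148.4 — short.
Try y = 2.49 m: A³/T = 383.1 — close enough.

y_c = 2.49 m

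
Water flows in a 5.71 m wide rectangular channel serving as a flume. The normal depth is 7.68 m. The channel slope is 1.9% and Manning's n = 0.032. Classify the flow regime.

subcritical

Flow area A = b·y = 5.71 × 7.68 = 43.85 m². Wetted perimeter P = b + 2y = 5.71 + 2×7.68 = 21.07 m.
Hydraulic radius R = A/P = 43.85/21.07 = 2.081 m.
V = (1/n) R^(2/3) √S = (1/0.032) × 2.081^(2/3) × √0.019 = 7.022 m/s. Hydraulic depth D_h = A/T = 43.85/5.71 = 7.68 m.
Froude number Fr = V/√(g·D_h) = 7.022/√(9.81×7.68) = 0.809, which is less than 1, so the flow is subcritical.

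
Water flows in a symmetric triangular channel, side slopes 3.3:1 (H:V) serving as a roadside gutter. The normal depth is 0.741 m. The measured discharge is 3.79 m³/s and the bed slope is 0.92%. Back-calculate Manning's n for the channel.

n = 0.023

For a triangular section with side slope z = 3.3: A = zy² = 3.3×0.741² = 1.812 m²; P = 2y√(1+z²) = 2×0.741×3.448 = 5.11 m.
Hydraulic radius R = A/P = 1.812/5.11 = 0.3546 m.
Rearranging Manning's equation: n = (1/Q) A R^(2/3) S^(1/2) = (1/3.79) × 1.812 × 0.3546^(2/3) × √0.0092 = 0.023.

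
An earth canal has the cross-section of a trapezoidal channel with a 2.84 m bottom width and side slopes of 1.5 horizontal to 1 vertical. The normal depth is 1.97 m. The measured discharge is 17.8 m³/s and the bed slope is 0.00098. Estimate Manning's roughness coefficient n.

n = 0.022

With bottom width b = 2.84 m and side slope z = 1.5: A = (b + zy)y = (2.84 + 1.5×1.97)×1.97 = 11.42 m²; P = b + 2y√(1+z²) = 2.84 + 2×1.97×1.803 = 9.943 m.
Hydraulic radius R = A/P = 11.42/9.943 = 1.148 m.
Rearranging Manning's equation: n = (1/Q) A R^(2/3) S^(1/2) = (1/17.8) × 11.42 × 1.148^(2/3) × √0.00098 = 0.022.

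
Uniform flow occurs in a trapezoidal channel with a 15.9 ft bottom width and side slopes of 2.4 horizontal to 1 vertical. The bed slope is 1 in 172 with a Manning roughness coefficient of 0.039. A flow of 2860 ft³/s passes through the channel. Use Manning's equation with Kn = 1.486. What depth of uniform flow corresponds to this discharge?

y_n = 8.78 ft

Manning's equation rearranged: A R^(2/3) = nQ / (1.486·√S) = 0.039 × 2860 / (1.486 × √0.005814) = 984.4.
At y = 10.1 ft: A R^(2/3) = 1328 — high.
At y = 7.68 ft: A R^(2/3) = 742.1 — low.
At y = 8.78 ft: A R^(2/3) = 983.5 — matches.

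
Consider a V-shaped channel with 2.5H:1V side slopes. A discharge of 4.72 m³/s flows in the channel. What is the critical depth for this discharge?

y_c = 0.938 m

At critical depth, Q² T / (g A³) = 1, i.e. A³/T = Q²/g = 4.72²/9.81 = 2.271.
Try y = 1.05 m: A³/T = 3.988 — high.
Try y = 0.668 m: A³/T = 0.4157 — low.
Try y = 0.938 m: A³/T = 2.269 — ≈ 2.271.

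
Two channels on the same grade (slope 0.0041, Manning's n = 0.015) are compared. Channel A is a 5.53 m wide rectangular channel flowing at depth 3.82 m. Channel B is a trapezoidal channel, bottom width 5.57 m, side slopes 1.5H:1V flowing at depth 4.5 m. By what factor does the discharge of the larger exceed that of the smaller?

3.57

Channel A: Flow area A = b·y = 5.53 × 3.82 = 21.12 m². Wetted perimeter P = b + 2y = 5.53 + 2×3.82 = 13.17 m. Hydraulic radius R = A/P = 21.12/13.17 = 1.604 m. Q_A = (1/0.015)·21.12·1.604^(2/3)·√0.0041 = 123.6 m³/s.
Channel B: With bottom width b = 5.57 m and side slope z = 1.5: A = (b + zy)y = (5.57 + 1.5×4.5)×4.5 = 55.44 m²; P = b + 2y√(1+z²) = 5.57 + 2×4.5×1.803 = 21.79 m. Hydraulic radius R = A/P = 55.44/21.79 = 2.544 m. Q_B = (1/0.015)·55.44·2.544^(2/3)·√0.0041 = 441 m³/s.
The larger discharge is 441 m³/s and the smaller is 123.6 m³/s; the ratio is 3.57.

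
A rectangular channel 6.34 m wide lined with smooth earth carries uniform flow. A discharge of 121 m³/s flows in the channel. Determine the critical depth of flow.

y_c = 3.34 m

For a rectangular channel, critical depth y_c = (q²/g)^(1/3) where q = Q/b = 121/6.34 = 19.09 m²/s.
So y_c = (19.09²/9.81)^(1/3) = 3.34 m.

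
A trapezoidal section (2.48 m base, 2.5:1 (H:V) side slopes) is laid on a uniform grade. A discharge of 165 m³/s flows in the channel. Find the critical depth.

y_c = 3.43 m

At critical depth, Q² T / (g A³) = 1, i.e. A³/T = Q²/g = 165²/9.81 = 2775.
Trying y = 2.75 m: A³/T = 1049 — low.
Trying y = 3.43 m: A³/T = 2777 — ≈ 2775.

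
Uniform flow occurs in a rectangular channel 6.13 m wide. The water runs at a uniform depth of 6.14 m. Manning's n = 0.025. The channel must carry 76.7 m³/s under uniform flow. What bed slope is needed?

S = 0.001

Flow area A = b·y = 6.13 × 6.14 = 37.64 m². Wetted perimeter P = b + 2y = 6.13 + 2×6.14 = 18.41 m.
Hydraulic radius R = A/P = 37.64/18.41 = 2.044 m.
From Manning's equation, S = [nQ / (1 A R^(2/3))]² = [0.025 × 76.7 / (1 × 37.64 × 2.044^(2/3))]² = 0.001.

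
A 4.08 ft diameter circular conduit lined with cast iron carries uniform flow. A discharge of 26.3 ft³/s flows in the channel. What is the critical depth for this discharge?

y_c = 1.51 ft

At critical depth, Q² T / (g A³) = 1, i.e. A³/T = Q²/g = 26.3²/32.2 = 21.48.
Try y = 1.79 ft: A³/T = 41.53 — over.
Try y = 1.21 ft: A³/T = 9.181 — short.
Try y = 1.51 ft: A³/T = 21.61 — matches.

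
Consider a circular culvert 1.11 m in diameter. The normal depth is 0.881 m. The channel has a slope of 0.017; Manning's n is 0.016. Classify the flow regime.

For a circular section of diameter D = 1.11 m at depth y = 0.881 m, the central angle is θ = 2 arccos(1 − 2y/D) = 4.397 rad. Then A = (D²/8)(θ − sin θ) = 0.8237 m² and P = Dθ/2 = 2.44 m.
Hydraulic radius R = A/P = 0.8237/2.44 = 0.3375 m.
V = (1/n) R^(2/3) √S = (1/0.016) × 0.3375^(2/3) × √0.017 = 3.95 m/s. Hydraulic depth D_h = A/T = 0.8237/0.8983 = 0.9169 m.
Froude number Fr = V/√(g·D_h) = 3.95/√(9.81×0.9169) = 1.32, which is greater than 1, so the flow is supercritical.

supercritical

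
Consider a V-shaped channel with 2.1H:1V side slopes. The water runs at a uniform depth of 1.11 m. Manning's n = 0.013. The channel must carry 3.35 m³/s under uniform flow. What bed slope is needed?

For a triangular section with side slope z = 2.1: A = zy² = 2.1×1.11² = 2.587 m²; P = 2y√(1+z²) = 2×1.11×2.326 = 5.164 m.
Hydraulic radius R = A/P = 2.587/5.164 = 0.5011 m.
From Manning's equation, S = [nQ / (1 A R^(2/3))]² = [0.013 × 3.35 / (1 × 2.587 × 0.5011^(2/3))]² = 0.000712.

S = 0.000712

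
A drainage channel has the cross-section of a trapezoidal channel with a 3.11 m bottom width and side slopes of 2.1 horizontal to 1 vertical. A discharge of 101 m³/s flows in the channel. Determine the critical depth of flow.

At critical depth, Q² T / (g A³) = 1, i.e. A³/T = Q²/g = 101²/9.81 = 1040.
At y = 2.07 m: A³/T = 311.6 — short.
At y = 3.1 m: A³/T = 1644 — over.
At y = 2.78 m: A³/T = 1041 — close enough.

y_c = 2.78 m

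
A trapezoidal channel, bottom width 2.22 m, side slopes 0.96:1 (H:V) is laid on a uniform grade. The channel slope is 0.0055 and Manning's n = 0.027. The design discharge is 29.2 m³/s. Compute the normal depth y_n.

y_n = 2.22 m

Manning's equation rearranged: A R^(2/3) = nQ / (1·√S) = 0.027 × 29.2 / (√0.0055) = 10.63.
Try y = 2.49 m: A R^(2/3) = 13.38 — high.
Try y = 1.68 m: A R^(2/3) = 6.162 — low.
Try y = 2.22 m: A R^(2/3) = 10.62 — ≈ 10.63.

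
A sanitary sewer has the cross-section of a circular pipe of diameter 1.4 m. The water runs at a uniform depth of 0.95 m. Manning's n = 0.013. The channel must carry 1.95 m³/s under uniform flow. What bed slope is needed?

S = 0.0017

For a circular section of diameter D = 1.4 m at depth y = 0.95 m, the central angle is θ = 2 arccos(1 − 2y/D) = 3.872 rad. Then A = (D²/8)(θ − sin θ) = 1.112 m² and P = Dθ/2 = 2.71 m.
Hydraulic radius R = A/P = 1.112/2.71 = 0.4103 m.
From Manning's equation, S = [nQ / (1 A R^(2/3))]² = [0.013 × 1.95 / (1 × 1.112 × 0.4103^(2/3))]² = 0.0017.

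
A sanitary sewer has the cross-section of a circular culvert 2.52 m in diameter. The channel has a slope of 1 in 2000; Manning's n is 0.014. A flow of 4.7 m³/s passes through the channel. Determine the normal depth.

y_n = 1.71 m

Manning's equation rearranged: A R^(2/3) = nQ / (1·√S) = 0.014 × 4.7 / (√0.0005) = 2.943.
Trying y = 1.34 m: A R^(2/3) = 2.032 — too small.
Trying y = 2.18 m: A R^(2/3) = 3.824 — too large.
Trying y = 1.71 m: A R^(2/3) = 2.944 — close enough.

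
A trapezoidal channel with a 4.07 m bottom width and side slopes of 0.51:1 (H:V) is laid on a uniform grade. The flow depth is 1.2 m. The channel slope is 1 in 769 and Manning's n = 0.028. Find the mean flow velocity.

With bottom width b = 4.07 m and side slope z = 0.51: A = (b + zy)y = (4.07 + 0.51×1.2)×1.2 = 5.618 m²; P = b + 2y√(1+z²) = 4.07 + 2×1.2×1.123 = 6.764 m.
Hydraulic radius R = A/P = 5.618/6.764 = 0.8306 m.
From Manning's equation, V = (1/n) R^(2/3) S^(1/2) = (1/0.028) × 0.8306^(2/3) × 0.0013^(1/2) = 1.14 m/s.

V = 1.14 m/s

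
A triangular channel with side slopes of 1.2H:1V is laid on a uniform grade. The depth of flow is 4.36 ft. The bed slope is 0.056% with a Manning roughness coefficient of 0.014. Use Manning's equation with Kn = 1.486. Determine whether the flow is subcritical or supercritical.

For a triangular section with side slope z = 1.2: A = zy² = 1.2×4.36² = 22.81 ft²; P = 2y√(1+z²) = 2×4.36×1.562 = 13.62 ft.
Hydraulic radius R = A/P = 22.81/13.62 = 1.675 ft.
V = (1.486/n) R^(2/3) √S = (1.486/0.014) × 1.675^(2/3) × √0.00056 = 3.542 ft/s. Hydraulic depth D_h = A/T = 22.81/10.46 = 2.18 ft.
Froude number Fr = V/√(g·D_h) = 3.542/√(32.2×2.18) = 0.423, which is less than 1, so the flow is subcritical.

subcritical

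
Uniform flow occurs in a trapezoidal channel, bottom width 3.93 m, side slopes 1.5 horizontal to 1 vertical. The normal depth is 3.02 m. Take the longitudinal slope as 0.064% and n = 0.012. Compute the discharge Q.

With bottom width b = 3.93 m and side slope z = 1.5: A = (b + zy)y = (3.93 + 1.5×3.02)×3.02 = 25.55 m²; P = b + 2y√(1+z²) = 3.93 + 2×3.02×1.803 = 14.82 m.
Hydraulic radius R = A/P = 25.55/14.82 = 1.724 m.
Manning's equation: Q = (1/n) A R^(2/3) S^(1/2) = (1/0.012) × 25.55 × 1.724^(2/3) × 0.00064^(1/2) = 77.4 m³/s.

Q = 77.4 m³/s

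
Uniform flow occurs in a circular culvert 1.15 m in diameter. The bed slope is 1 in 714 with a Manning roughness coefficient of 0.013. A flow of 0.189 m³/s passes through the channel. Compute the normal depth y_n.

y_n = 0.296 m

Manning's equation rearranged: A R^(2/3) = nQ / (1·√S) = 0.013 × 0.189 / (√0.001401) = 0.06565.
Trying y = 0.239 m: A R^(2/3) = 0.04282 — low.
Trying y = 0.366 m: A R^(2/3) = 0.09929 — high.
Trying y = 0.296 m: A R^(2/3) = 0.06566 — ≈ 0.06565.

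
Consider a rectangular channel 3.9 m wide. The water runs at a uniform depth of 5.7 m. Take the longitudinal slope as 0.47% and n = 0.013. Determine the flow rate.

Q = 150 m³/s

Flow area A = b·y = 3.9 × 5.7 = 22.23 m². Wetted perimeter P = b + 2y = 3.9 + 2×5.7 = 15.3 m.
Hydraulic radius R = A/P = 22.23/15.3 = 1.453 m.
Manning's equation: Q = (1/n) A R^(2/3) S^(1/2) = (1/0.013) × 22.23 × 1.453^(2/3) × 0.0047^(1/2) = 150 m³/s.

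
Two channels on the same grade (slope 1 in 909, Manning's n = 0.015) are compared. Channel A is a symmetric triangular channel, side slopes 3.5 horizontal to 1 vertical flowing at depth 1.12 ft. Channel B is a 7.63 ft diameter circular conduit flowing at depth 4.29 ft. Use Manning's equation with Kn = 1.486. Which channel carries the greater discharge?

Channel A: For a triangular section with side slope z = 3.5: A = zy² = 3.5×1.12² = 4.39 ft²; P = 2y√(1+z²) = 2×1.12×3.64 = 8.154 ft. Hydraulic radius R = A/P = 4.39/8.154 = 0.5385 ft. Q_A = (1.486/0.015)·4.39·0.5385^(2/3)·√0.0011 = 9.548 ft³/s.
Channel B: For a circular section of diameter D = 7.63 ft at depth y = 4.29 ft, the central angle is θ = 2 arccos(1 − 2y/D) = 3.391 rad. Then A = (D²/8)(θ − sin θ) = 26.48 ft² and P = Dθ/2 = 12.94 ft. Hydraulic radius R = A/P = 26.48/12.94 = 2.046 ft. Q_B = (1.486/0.015)·26.48·2.046^(2/3)·√0.0011 = 140.2 ft³/s.
Q_A = 9.548 ft³/s vs Q_B = 140.2 ft³/s, so channel B carries more.

channel B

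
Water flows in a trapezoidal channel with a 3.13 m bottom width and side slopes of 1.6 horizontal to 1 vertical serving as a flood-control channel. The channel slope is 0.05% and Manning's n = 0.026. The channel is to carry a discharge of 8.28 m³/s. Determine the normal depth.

Manning's equation rearranged: A R^(2/3) = nQ / (1·√S) = 0.026 × 8.28 / (√0.0005) = 9.628.
At y = 1.94 m: A R^(2/3) = 13.33 — too large.
At y = 1.36 m: A R^(2/3) = 6.594 — too small.
At y = 1.65 m: A R^(2/3) = 9.631 — close enough.

y_n = 1.65 m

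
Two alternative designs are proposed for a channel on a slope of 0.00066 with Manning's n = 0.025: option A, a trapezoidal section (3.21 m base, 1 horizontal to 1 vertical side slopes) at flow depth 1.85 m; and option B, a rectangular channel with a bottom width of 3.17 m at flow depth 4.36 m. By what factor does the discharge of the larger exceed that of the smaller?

Channel A: With bottom width b = 3.21 m and side slope z = 1: A = (b + zy)y = (3.21 + 1×1.85)×1.85 = 9.361 m²; P = b + 2y√(1+z²) = 3.21 + 2×1.85×1.414 = 8.443 m. Hydraulic radius R = A/P = 9.361/8.443 = 1.109 m. Q_A = (1/0.025)·9.361·1.109^(2/3)·√0.00066 = 10.31 m³/s.
Channel B: Flow area A = b·y = 3.17 × 4.36 = 13.82 m². Wetted perimeter P = b + 2y = 3.17 + 2×4.36 = 11.89 m. Hydraulic radius R = A/P = 13.82/11.89 = 1.162 m. Q_B = (1/0.025)·13.82·1.162^(2/3)·√0.00066 = 15.7 m³/s.
The larger discharge is 15.7 m³/s and the smaller is 10.31 m³/s; the ratio is 1.52.

1.52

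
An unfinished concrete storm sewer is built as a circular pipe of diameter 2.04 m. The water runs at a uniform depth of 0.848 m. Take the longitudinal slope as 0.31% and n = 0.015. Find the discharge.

For a circular section of diameter D = 2.04 m at depth y = 0.848 m, the central angle is θ = 2 arccos(1 − 2y/D) = 2.803 rad. Then A = (D²/8)(θ − sin θ) = 1.285 m² and P = Dθ/2 = 2.859 m.
Hydraulic radius R = A/P = 1.285/2.859 = 0.4495 m.
Manning's equation: Q = (1/n) A R^(2/3) S^(1/2) = (1/0.015) × 1.285 × 0.4495^(2/3) × 0.0031^(1/2) = 2.8 m³/s.

Q = 2.8 m³/s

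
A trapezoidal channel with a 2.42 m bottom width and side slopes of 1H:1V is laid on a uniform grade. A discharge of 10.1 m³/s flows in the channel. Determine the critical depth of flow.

y_c = 1.04 m

At critical depth, Q² T / (g A³) = 1, i.e. A³/T = Q²/g = 10.1²/9.81 = 10.4.
Trying y = 1.2 m: A³/T = 17.01 — over.
Trying y = 0.899 m: A³/T = 6.298 — short.
Trying y = 1.04 m: A³/T = 10.35 — matches.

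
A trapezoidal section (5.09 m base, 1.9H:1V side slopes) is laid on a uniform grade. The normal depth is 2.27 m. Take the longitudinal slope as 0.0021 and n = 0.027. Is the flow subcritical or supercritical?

subcritical

With bottom width b = 5.09 m and side slope z = 1.9: A = (b + zy)y = (5.09 + 1.9×2.27)×2.27 = 21.34 m²; P = b + 2y√(1+z²) = 5.09 + 2×2.27×2.147 = 14.84 m.
Hydraulic radius R = A/P = 21.34/14.84 = 1.439 m.
V = (1/n) R^(2/3) √S = (1/0.027) × 1.439^(2/3) × √0.0021 = 2.163 m/s. Hydraulic depth D_h = A/T = 21.34/13.72 = 1.556 m.
Froude number Fr = V/√(g·D_h) = 2.163/√(9.81×1.556) = 0.554, which is less than 1, so the flow is subcritical.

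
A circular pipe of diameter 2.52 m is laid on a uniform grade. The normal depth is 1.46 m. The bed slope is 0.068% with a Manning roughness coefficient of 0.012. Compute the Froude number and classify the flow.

subcritical

For a circular section of diameter D = 2.52 m at depth y = 1.46 m, the central angle is θ = 2 arccos(1 − 2y/D) = 3.46 rad. Then A = (D²/8)(θ − sin θ) = 2.996 m² and P = Dθ/2 = 4.36 m.
Hydraulic radius R = A/P = 2.996/4.36 = 0.6871 m.
V = (1/n) R^(2/3) √S = (1/0.012) × 0.6871^(2/3) × √0.00068 = 1.692 m/s. Hydraulic depth D_h = A/T = 2.996/2.488 = 1.204 m.
Froude number Fr = V/√(g·D_h) = 1.692/√(9.81×1.204) = 0.492, which is less than 1, so the flow is subcritical.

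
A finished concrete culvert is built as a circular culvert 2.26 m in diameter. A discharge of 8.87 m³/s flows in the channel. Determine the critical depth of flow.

At critical depth, Q² T / (g A³) = 1, i.e. A³/T = Q²/g = 8.87²/9.81 = 8.02.
Try y = 1.24 m: A³/T = 5.091 — short.
Try y = 1.4 m: A³/T = 8.103 — close enough.

y_c = 1.4 m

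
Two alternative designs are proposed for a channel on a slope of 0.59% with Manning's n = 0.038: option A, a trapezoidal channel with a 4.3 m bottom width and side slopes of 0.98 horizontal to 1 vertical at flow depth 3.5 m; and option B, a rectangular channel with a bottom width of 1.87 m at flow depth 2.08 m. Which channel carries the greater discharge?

Channel A: With bottom width b = 4.3 m and side slope z = 0.98: A = (b + zy)y = (4.3 + 0.98×3.5)×3.5 = 27.05 m²; P = b + 2y√(1+z²) = 4.3 + 2×3.5×1.4 = 14.1 m. Hydraulic radius R = A/P = 27.05/14.1 = 1.919 m. Q_A = (1/0.038)·27.05·1.919^(2/3)·√0.0059 = 84.44 m³/s.
Channel B: Flow area A = b·y = 1.87 × 2.08 = 3.89 m². Wetted perimeter P = b + 2y = 1.87 + 2×2.08 = 6.03 m. Hydraulic radius R = A/P = 3.89/6.03 = 0.645 m. Q_B = (1/0.038)·3.89·0.645^(2/3)·√0.0059 = 5.87 m³/s.
Q_A = 84.44 m³/s vs Q_B = 5.87 m³/s, so channel A carries more.

channel A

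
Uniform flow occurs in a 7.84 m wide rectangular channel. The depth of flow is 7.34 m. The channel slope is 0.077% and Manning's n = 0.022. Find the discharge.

Flow area A = b·y = 7.84 × 7.34 = 57.55 m². Wetted perimeter P = b + 2y = 7.84 + 2×7.34 = 22.52 m.
Hydraulic radius R = A/P = 57.55/22.52 = 2.555 m.
Manning's equation: Q = (1/n) A R^(2/3) S^(1/2) = (1/0.022) × 57.55 × 2.555^(2/3) × 0.00077^(1/2) = 136 m³/s.

Q = 136 m³/s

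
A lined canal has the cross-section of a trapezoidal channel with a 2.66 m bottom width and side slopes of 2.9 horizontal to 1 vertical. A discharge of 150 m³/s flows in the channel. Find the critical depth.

At critical depth, Q² T / (g A³) = 1, i.e. A³/T = Q²/g = 150²/9.81 = 2294.
At y = 2.79 m: A³/T = 1432 — short.
At y = 3.72 m: A³/T = 5166 — over.
At y = 3.1 m: A³/T = 2282 — close enough.

y_c = 3.1 m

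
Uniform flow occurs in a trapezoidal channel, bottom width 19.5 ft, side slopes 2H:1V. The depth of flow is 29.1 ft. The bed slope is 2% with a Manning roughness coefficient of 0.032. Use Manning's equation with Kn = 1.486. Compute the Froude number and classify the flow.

supercritical

With bottom width b = 19.5 ft and side slope z = 2: A = (b + zy)y = (19.5 + 2×29.1)×29.1 = 2261 ft²; P = b + 2y√(1+z²) = 19.5 + 2×29.1×2.236 = 149.6 ft.
Hydraulic radius R = A/P = 2261/149.6 = 15.11 ft.
V = (1.486/n) R^(2/3) √S = (1.486/0.032) × 15.11^(2/3) × √0.02 = 40.14 ft/s. Hydraulic depth D_h = A/T = 2261/135.9 = 16.64 ft.
Froude number Fr = V/√(g·D_h) = 40.14/√(32.2×16.64) = 1.73, which is greater than 1, so the flow is supercritical.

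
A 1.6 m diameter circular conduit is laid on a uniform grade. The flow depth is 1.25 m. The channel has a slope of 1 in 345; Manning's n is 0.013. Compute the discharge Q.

For a circular section of diameter D = 1.6 m at depth y = 1.25 m, the central angle is θ = 2 arccos(1 − 2y/D) = 4.336 rad. Then A = (D²/8)(θ − sin θ) = 1.685 m² and P = Dθ/2 = 3.469 m.
Hydraulic radius R = A/P = 1.685/3.469 = 0.4858 m.
Manning's equation: Q = (1/n) A R^(2/3) S^(1/2) = (1/0.013) × 1.685 × 0.4858^(2/3) × 0.002899^(1/2) = 4.31 m³/s.

Q = 4.31 m³/s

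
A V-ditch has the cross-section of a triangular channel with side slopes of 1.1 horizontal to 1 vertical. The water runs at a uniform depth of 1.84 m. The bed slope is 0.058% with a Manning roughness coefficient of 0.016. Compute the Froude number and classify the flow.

subcritical

For a triangular section with side slope z = 1.1: A = zy² = 1.1×1.84² = 3.724 m²; P = 2y√(1+z²) = 2×1.84×1.487 = 5.471 m.
Hydraulic radius R = A/P = 3.724/5.471 = 0.6807 m.
V = (1/n) R^(2/3) √S = (1/0.016) × 0.6807^(2/3) × √0.00058 = 1.165 m/s. Hydraulic depth D_h = A/T = 3.724/4.048 = 0.92 m.
Froude number Fr = V/√(g·D_h) = 1.165/√(9.81×0.92) = 0.388, which is less than 1, so the flow is subcritical.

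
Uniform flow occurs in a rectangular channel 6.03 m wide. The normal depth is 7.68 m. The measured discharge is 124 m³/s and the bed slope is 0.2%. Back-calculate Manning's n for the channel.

Flow area A = b·y = 6.03 × 7.68 = 46.31 m². Wetted perimeter P = b + 2y = 6.03 + 2×7.68 = 21.39 m.
Hydraulic radius R = A/P = 46.31/21.39 = 2.165 m.
Rearranging Manning's equation: n = (1/Q) A R^(2/3) S^(1/2) = (1/124) × 46.31 × 2.165^(2/3) × √0.002 = 0.028.

n = 0.028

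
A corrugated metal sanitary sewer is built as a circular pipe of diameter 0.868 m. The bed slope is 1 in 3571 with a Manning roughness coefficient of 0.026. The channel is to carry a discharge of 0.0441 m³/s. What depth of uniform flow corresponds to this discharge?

y_n = 0.338 m

Manning's equation rearranged: A R^(2/3) = nQ / (1·√S) = 0.026 × 0.0441 / (√0.00028) = 0.06852.
Trying y = 0.432 m: A R^(2/3) = 0.106 — too large.
Trying y = 0.338 m: A R^(2/3) = 0.06855 — ≈ 0.06852.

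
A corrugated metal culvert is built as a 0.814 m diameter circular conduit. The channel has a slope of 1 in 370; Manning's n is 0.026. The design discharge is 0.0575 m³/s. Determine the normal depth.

y_n = 0.22 m

Manning's equation rearranged: A R^(2/3) = nQ / (1·√S) = 0.026 × 0.0575 / (√0.002703) = 0.02876.
At y = 0.245 m: A R^(2/3) = 0.03548 — high.
At y = 0.22 m: A R^(2/3) = 0.02876 — ≈ 0.02876.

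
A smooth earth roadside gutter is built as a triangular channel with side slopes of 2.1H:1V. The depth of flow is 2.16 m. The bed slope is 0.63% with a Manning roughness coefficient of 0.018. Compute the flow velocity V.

V = 4.34 m/s

For a triangular section with side slope z = 2.1: A = zy² = 2.1×2.16² = 9.798 m²; P = 2y√(1+z²) = 2×2.16×2.326 = 10.05 m.
Hydraulic radius R = A/P = 9.798/10.05 = 0.9751 m.
From Manning's equation, V = (1/n) R^(2/3) S^(1/2) = (1/0.018) × 0.9751^(2/3) × 0.0063^(1/2) = 4.34 m/s.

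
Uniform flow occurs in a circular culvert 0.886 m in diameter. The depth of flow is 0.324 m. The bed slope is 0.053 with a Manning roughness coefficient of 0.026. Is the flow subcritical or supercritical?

For a circular section of diameter D = 0.886 m at depth y = 0.324 m, the central angle is θ = 2 arccos(1 − 2y/D) = 2.598 rad. Then A = (D²/8)(θ − sin θ) = 0.2041 m² and P = Dθ/2 = 1.151 m.
Hydraulic radius R = A/P = 0.2041/1.151 = 0.1774 m.
V = (1/n) R^(2/3) √S = (1/0.026) × 0.1774^(2/3) × √0.053 = 2.795 m/s. Hydraulic depth D_h = A/T = 0.2041/0.8534 = 0.2392 m.
Froude number Fr = V/√(g·D_h) = 2.795/√(9.81×0.2392) = 1.82, which is greater than 1, so the flow is supercritical.

supercritical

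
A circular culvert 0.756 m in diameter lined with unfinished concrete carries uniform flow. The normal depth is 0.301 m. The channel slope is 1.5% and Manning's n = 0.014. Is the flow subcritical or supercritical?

For a circular section of diameter D = 0.756 m at depth y = 0.301 m, the central angle is θ = 2 arccos(1 − 2y/D) = 2.731 rad. Then A = (D²/8)(θ − sin θ) = 0.1666 m² and P = Dθ/2 = 1.032 m.
Hydraulic radius R = A/P = 0.1666/1.032 = 0.1614 m.
V = (1/n) R^(2/3) √S = (1/0.014) × 0.1614^(2/3) × √0.015 = 2.593 m/s. Hydraulic depth D_h = A/T = 0.1666/0.7401 = 0.2251 m.
Froude number Fr = V/√(g·D_h) = 2.593/√(9.81×0.2251) = 1.74, which is greater than 1, so the flow is supercritical.

supercritical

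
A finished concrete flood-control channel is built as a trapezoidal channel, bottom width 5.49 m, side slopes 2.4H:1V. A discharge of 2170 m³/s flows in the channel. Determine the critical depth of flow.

At critical depth, Q² T / (g A³) = 1, i.e. A³/T = Q²/g = 2170²/9.81 = 480000.
At y = 12.1 m: A³/T = 1147000 — over.
At y = 8.76 m: A³/T = 263600 — short.
At y = 10 m: A³/T = 479500 — matches.

y_c = 10 m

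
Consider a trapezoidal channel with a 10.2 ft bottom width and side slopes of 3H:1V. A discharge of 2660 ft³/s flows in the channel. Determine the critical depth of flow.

y_c = 7.16 ft

At critical depth, Q² T / (g A³) = 1, i.e. A³/T = Q²/g = 2660²/32.2 = 219700.
Trying y = 5 ft: A³/T = 49760 — low.
Trying y = 9.06 ft: A³/T = 601600 — high.
Trying y = 7.16 ft: A³/T = 219500 — close enough.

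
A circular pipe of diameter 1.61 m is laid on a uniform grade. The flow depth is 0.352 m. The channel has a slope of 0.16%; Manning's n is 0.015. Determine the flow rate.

Q = 0.31 m³/s

For a circular section of diameter D = 1.61 m at depth y = 0.352 m, the central angle is θ = 2 arccos(1 − 2y/D) = 1.946 rad. Then A = (D²/8)(θ − sin θ) = 0.3292 m² and P = Dθ/2 = 1.567 m.
Hydraulic radius R = A/P = 0.3292/1.567 = 0.2101 m.
Manning's equation: Q = (1/n) A R^(2/3) S^(1/2) = (1/0.015) × 0.3292 × 0.2101^(2/3) × 0.0016^(1/2) = 0.31 m³/s.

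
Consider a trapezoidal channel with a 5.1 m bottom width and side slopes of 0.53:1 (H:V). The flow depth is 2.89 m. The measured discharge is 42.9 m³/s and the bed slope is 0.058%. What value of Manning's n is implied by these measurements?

With bottom width b = 5.1 m and side slope z = 0.53: A = (b + zy)y = (5.1 + 0.53×2.89)×2.89 = 19.17 m²; P = b + 2y√(1+z²) = 5.1 + 2×2.89×1.132 = 11.64 m.
Hydraulic radius R = A/P = 19.17/11.64 = 1.646 m.
Rearranging Manning's equation: n = (1/Q) A R^(2/3) S^(1/2) = (1/42.9) × 19.17 × 1.646^(2/3) × √0.00058 = 0.015.

n = 0.015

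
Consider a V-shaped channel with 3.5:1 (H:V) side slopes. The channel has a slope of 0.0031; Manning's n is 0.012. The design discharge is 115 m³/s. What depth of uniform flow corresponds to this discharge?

Manning's equation rearranged: A R^(2/3) = nQ / (1·√S) = 0.012 × 115 / (√0.0031) = 24.79.
Try y = 2.99 m: A R^(2/3) = 39.85 — over.
Try y = 2.2 m: A R^(2/3) = 17.59 — short.
Try y = 2.5 m: A R^(2/3) = 24.73 — matches.

y_n = 2.5 m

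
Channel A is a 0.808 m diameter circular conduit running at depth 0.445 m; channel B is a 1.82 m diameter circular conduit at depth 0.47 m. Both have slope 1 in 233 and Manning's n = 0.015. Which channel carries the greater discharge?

channel B

Channel A: For a circular section of diameter D = 0.808 m at depth y = 0.445 m, the central angle is θ = 2 arccos(1 − 2y/D) = 3.345 rad. Then A = (D²/8)(θ − sin θ) = 0.2895 m² and P = Dθ/2 = 1.351 m. Hydraulic radius R = A/P = 0.2895/1.351 = 0.2142 m. Q_A = (1/0.015)·0.2895·0.2142^(2/3)·√0.004292 = 0.4526 m³/s.
Channel B: For a circular section of diameter D = 1.82 m at depth y = 0.47 m, the central angle is θ = 2 arccos(1 − 2y/D) = 2.132 rad. Then A = (D²/8)(θ − sin θ) = 0.5324 m² and P = Dθ/2 = 1.94 m. Hydraulic radius R = A/P = 0.5324/1.94 = 0.2744 m. Q_B = (1/0.015)·0.5324·0.2744^(2/3)·√0.004292 = 0.9818 m³/s.
Q_A = 0.4526 m³/s vs Q_B = 0.9818 m³/s, so channel B carries more.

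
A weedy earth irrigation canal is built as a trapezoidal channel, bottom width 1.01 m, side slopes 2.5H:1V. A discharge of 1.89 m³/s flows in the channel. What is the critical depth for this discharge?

At critical depth, Q² T / (g A³) = 1, i.e. A³/T = Q²/g = 1.89²/9.81 = 0.3641.
Trying y = 0.565 m: A³/T = 0.6686 — too large.
Trying y = 0.366 m: A³/T = 0.1231 — too small.
Trying y = 0.485 m: A³/T = 0.3646 — matches.

y_c = 0.485 m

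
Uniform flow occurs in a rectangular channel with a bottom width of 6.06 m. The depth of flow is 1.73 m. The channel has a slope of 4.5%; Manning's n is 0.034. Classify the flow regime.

Flow area A = b·y = 6.06 × 1.73 = 10.48 m². Wetted perimeter P = b + 2y = 6.06 + 2×1.73 = 9.52 m.
Hydraulic radius R = A/P = 10.48/9.52 = 1.101 m.
V = (1/n) R^(2/3) √S = (1/0.034) × 1.101^(2/3) × √0.045 = 6.653 m/s. Hydraulic depth D_h = A/T = 10.48/6.06 = 1.73 m.
Froude number Fr = V/√(g·D_h) = 6.653/√(9.81×1.73) = 1.62, which is greater than 1, so the flow is supercritical.

supercritical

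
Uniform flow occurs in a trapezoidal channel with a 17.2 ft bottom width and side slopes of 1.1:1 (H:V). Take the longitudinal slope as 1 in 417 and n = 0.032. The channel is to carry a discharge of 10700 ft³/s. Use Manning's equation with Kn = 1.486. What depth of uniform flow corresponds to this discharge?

y_n = 22.4 ft

Manning's equation rearranged: A R^(2/3) = nQ / (1.486·√S) = 0.032 × 10700 / (1.486 × √0.002398) = 4705.
At y = 27.3 ft: A R^(2/3) = 7168 — high.
At y = 16.8 ft: A R^(2/3) = 2579 — low.
At y = 22.4 ft: A R^(2/3) = 4687 — ≈ 4705.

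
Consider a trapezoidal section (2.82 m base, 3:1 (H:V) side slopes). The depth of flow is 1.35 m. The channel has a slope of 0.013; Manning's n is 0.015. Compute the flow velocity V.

V = 6.64 m/s

With bottom width b = 2.82 m and side slope z = 3: A = (b + zy)y = (2.82 + 3×1.35)×1.35 = 9.275 m²; P = b + 2y√(1+z²) = 2.82 + 2×1.35×3.162 = 11.36 m.
Hydraulic radius R = A/P = 9.275/11.36 = 0.8166 m.
From Manning's equation, V = (1/n) R^(2/3) S^(1/2) = (1/0.015) × 0.8166^(2/3) × 0.013^(1/2) = 6.64 m/s.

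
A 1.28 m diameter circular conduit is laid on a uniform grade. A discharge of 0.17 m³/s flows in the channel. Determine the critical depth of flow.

At critical depth, Q² T / (g A³) = 1, i.e. A³/T = Q²/g = 0.17²/9.81 = 0.002946.
Try y = 0.184 m: A³/T = 0.00164 — low.
Try y = 0.236 m: A³/T = 0.004366 — high.
Try y = 0.214 m: A³/T = 0.002973 — close enough.

y_c = 0.214 m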